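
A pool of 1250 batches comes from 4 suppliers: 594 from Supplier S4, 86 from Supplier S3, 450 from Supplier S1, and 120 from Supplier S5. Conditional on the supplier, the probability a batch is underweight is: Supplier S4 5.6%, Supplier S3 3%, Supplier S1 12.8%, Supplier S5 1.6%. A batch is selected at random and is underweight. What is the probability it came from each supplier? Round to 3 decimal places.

Supplier S4 0.349, Supplier S3 0.027, Supplier S1 0.604, Supplier S5 0.020

By Bayes' rule, posterior ∝ prior × likelihood:
  Supplier S4: 0.4752 × 0.056 = 0.0266112
  Supplier S3: 0.0688 × 0.03 = 0.002064
  Supplier S1: 0.36 × 0.128 = 0.04608
  Supplier S5: 0.096 × 0.016 = 0.001536
Normalizing constant = 0.0762912.
P(Supplier S4 | underweight) = 0.0266112/0.0762912 ≈ 0.349
P(Supplier S3 | underweight) = 0.002064/0.0762912 ≈ 0.027
P(Supplier S1 | underweight) = 0.04608/0.0762912 ≈ 0.604
P(Supplier S5 | underweight) = 0.001536/0.0762912 ≈ 0.020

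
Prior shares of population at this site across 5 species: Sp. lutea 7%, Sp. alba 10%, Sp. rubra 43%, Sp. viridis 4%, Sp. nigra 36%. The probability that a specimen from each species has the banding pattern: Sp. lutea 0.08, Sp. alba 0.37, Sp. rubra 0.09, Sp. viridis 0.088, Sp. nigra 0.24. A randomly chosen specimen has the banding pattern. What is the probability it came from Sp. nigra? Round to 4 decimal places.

0.5046

By Bayes' rule, posterior ∝ prior × likelihood:
  Sp. lutea: 0.07 × 0.08 = 0.0056
  Sp. alba: 0.1 × 0.37 = 0.037
  Sp. rubra: 0.43 × 0.09 = 0.0387
  Sp. viridis: 0.04 × 0.088 = 0.00352
  Sp. nigra: 0.36 × 0.24 = 0.0864
Total = 0.17122.
P(Sp. nigra | evidence) = 0.0864 / 0.17122 ≈ 0.5046.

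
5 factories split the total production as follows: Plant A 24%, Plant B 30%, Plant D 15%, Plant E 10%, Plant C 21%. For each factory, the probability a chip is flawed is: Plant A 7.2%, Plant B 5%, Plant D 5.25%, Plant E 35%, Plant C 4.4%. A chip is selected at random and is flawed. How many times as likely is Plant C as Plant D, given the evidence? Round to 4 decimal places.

By Bayes' rule, posterior ∝ prior × likelihood:
  Plant A: 0.24 × 0.072 = 0.01728
  Plant B: 0.3 × 0.05 = 0.015
  Plant D: 0.15 × 0.0525 = 0.007875
  Plant E: 0.1 × 0.35 = 0.035
  Plant C: 0.21 × 0.044 = 0.00924
Normalizing constant = 0.084395.
The ratio is 0.00924 / 0.007875 (the normalizer cancels) = 1.1733.

1.1733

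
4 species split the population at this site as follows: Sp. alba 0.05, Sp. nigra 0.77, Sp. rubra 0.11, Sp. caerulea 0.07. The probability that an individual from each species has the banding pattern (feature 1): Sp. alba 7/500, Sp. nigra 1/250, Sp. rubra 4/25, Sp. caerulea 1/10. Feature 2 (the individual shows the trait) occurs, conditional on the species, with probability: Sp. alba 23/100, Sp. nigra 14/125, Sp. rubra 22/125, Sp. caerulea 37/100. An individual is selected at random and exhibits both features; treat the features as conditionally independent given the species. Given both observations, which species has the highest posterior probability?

By Bayes' rule, posterior ∝ prior × likelihood:
  Sp. alba: 0.05 × 0.014 × 0.23 = 0.000161
  Sp. nigra: 0.77 × 0.004 × 0.112 = 0.00034496
  Sp. rubra: 0.11 × 0.16 × 0.176 = 0.0030976
  Sp. caerulea: 0.07 × 0.1 × 0.37 = 0.00259
Sum = 0.00619356.
Largest term belongs to Sp. rubra, so Sp. rubra is most probable.

Sp. rubra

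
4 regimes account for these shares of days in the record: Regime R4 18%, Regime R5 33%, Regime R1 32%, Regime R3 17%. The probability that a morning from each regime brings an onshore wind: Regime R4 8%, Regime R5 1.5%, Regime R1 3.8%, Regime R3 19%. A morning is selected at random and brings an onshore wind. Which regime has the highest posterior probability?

Prior × likelihood for each hypothesis:
  Regime R4: 0.18 × 0.08 = 0.0144
  Regime R5: 0.33 × 0.015 = 0.00495
  Regime R1: 0.32 × 0.038 = 0.01216
  Regime R3: 0.17 × 0.19 = 0.0323
Total = 0.06381.
Largest term belongs to Regime R3, so Regime R3 is most probable.

Regime R3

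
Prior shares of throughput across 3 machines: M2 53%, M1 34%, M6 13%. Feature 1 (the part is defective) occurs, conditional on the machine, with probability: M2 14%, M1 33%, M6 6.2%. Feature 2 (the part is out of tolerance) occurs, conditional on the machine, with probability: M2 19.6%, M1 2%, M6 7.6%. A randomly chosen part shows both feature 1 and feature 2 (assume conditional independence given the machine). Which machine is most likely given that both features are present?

M2

Prior × likelihood for each hypothesis:
  M2: 0.53 × 0.14 × 0.196 = 0.0145432
  M1: 0.34 × 0.33 × 0.02 = 0.002244
  M6: 0.13 × 0.062 × 0.076 = 0.00061256
Sum = 0.01739976.
Largest term belongs to M2, so M2 is most probable.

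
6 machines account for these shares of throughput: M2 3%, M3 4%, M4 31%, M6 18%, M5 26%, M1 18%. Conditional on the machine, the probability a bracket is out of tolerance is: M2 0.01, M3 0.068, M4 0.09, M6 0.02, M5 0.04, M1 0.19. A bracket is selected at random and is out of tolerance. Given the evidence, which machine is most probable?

M1

Compute prior × likelihood for every hypothesis:
  M2: 0.03 × 0.01 = 0.0003
  M3: 0.04 × 0.068 = 0.00272
  M4: 0.31 × 0.09 = 0.0279
  M6: 0.18 × 0.02 = 0.0036
  M5: 0.26 × 0.04 = 0.0104
  M1: 0.18 × 0.19 = 0.0342
Total = 0.07912.
Largest term belongs to M1, so M1 is most probable.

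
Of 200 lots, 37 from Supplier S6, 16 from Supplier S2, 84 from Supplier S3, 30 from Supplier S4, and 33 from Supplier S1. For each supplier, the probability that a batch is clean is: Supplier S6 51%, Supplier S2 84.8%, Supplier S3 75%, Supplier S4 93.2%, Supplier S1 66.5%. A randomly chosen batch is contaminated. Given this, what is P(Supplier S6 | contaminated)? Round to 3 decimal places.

0.332

Taking complements, P(contaminated | each) = Supplier S6 0.49, Supplier S2 0.152, Supplier S3 0.25, Supplier S4 0.068, Supplier S1 0.335.
Prior × likelihood for each hypothesis:
  Supplier S6: 0.185 × 0.49 = 0.09065
  Supplier S2: 0.08 × 0.152 = 0.01216
  Supplier S3: 0.42 × 0.25 = 0.105
  Supplier S4: 0.15 × 0.068 = 0.0102
  Supplier S1: 0.165 × 0.335 = 0.055275
Normalizing constant = 0.273285.
P(Supplier S6 | evidence) = 0.09065 / 0.273285 ≈ 0.332.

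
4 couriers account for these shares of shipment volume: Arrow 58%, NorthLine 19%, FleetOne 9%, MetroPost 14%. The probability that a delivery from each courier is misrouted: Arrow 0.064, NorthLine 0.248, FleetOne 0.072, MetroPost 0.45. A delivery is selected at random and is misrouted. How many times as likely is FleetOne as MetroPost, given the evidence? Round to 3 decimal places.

Unnormalized posteriors (prior × likelihood):
  Arrow: 0.58 × 0.064 = 0.03712
  NorthLine: 0.19 × 0.248 = 0.04712
  FleetOne: 0.09 × 0.072 = 0.00648
  MetroPost: 0.14 × 0.45 = 0.063
Normalizing constant = 0.15372.
The ratio is 0.00648 / 0.063 (the normalizer cancels) = 0.103.

0.103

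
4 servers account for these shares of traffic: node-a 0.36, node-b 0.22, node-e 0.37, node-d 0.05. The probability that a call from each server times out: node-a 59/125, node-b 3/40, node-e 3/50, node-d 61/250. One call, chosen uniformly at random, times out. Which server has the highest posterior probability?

Prior × likelihood for each hypothesis:
  node-a: 0.36 × 0.472 = 0.16992
  node-b: 0.22 × 0.075 = 0.0165
  node-e: 0.37 × 0.06 = 0.0222
  node-d: 0.05 × 0.244 = 0.0122
Total = 0.22082.
Largest term belongs to node-a, so node-a is most probable.

node-a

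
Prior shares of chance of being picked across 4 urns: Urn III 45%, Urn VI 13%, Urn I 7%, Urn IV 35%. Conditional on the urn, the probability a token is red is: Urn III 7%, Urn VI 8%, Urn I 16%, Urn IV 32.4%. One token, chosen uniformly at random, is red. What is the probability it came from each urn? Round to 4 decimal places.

Urn III 0.1892, Urn VI 0.0625, Urn I 0.0673, Urn IV 0.6811

Unnormalized posteriors (prior × likelihood):
  Urn III: 0.45 × 0.07 = 0.0315
  Urn VI: 0.13 × 0.08 = 0.0104
  Urn I: 0.07 × 0.16 = 0.0112
  Urn IV: 0.35 × 0.324 = 0.1134
Normalizing constant = 0.1665.
P(Urn III | red) = 0.0315/0.1665 ≈ 0.1892
P(Urn VI | red) = 0.0104/0.1665 ≈ 0.0625
P(Urn I | red) = 0.0112/0.1665 ≈ 0.0673
P(Urn IV | red) = 0.1134/0.1665 ≈ 0.6811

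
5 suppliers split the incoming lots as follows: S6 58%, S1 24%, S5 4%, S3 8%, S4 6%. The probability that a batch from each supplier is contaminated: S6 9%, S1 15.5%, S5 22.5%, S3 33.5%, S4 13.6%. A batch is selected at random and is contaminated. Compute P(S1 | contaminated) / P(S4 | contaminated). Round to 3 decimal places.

4.559

By Bayes' rule, posterior ∝ prior × likelihood:
  S6: 0.58 × 0.09 = 0.0522
  S1: 0.24 × 0.155 = 0.0372
  S5: 0.04 × 0.225 = 0.009
  S3: 0.08 × 0.335 = 0.0268
  S4: 0.06 × 0.136 = 0.00816
Total = 0.13336.
The ratio is 0.0372 / 0.00816 (the normalizer cancels) = 4.559.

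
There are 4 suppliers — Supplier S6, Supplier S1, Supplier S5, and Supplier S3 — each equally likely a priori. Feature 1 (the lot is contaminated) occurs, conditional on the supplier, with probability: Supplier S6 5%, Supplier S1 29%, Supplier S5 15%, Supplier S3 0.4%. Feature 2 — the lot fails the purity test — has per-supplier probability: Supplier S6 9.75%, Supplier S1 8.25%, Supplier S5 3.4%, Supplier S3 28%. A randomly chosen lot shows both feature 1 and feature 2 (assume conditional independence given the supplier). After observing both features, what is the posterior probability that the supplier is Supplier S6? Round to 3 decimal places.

Since the prior is uniform, the posterior is proportional to the likelihood:
  Supplier S6: 0.05 × 0.0975 = 0.004875
  Supplier S1: 0.29 × 0.0825 = 0.023925
  Supplier S5: 0.15 × 0.034 = 0.0051
  Supplier S3: 0.004 × 0.28 = 0.00112
Total = 0.03502.
P(Supplier S6 | evidence) = 0.004875 / 0.03502 ≈ 0.139.

0.139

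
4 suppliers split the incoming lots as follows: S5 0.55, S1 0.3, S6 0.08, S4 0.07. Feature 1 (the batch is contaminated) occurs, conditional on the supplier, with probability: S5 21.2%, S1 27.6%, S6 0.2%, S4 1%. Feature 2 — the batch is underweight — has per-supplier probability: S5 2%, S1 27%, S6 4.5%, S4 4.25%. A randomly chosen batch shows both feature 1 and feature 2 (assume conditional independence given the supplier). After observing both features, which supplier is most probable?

S1

By Bayes' rule, posterior ∝ prior × likelihood:
  S5: 0.55 × 0.212 × 0.02 = 0.002332
  S1: 0.3 × 0.276 × 0.27 = 0.022356
  S6: 0.08 × 0.002 × 0.045 = 0.0000072
  S4: 0.07 × 0.01 × 0.0425 = 0.00002975
Sum = 0.02472495.
Largest term belongs to S1, so S1 is most probable.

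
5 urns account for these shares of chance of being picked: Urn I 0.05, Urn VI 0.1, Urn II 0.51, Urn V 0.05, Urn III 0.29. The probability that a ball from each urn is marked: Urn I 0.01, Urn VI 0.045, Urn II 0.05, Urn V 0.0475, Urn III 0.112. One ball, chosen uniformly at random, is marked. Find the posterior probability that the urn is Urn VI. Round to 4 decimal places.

Prior × likelihood for each hypothesis:
  Urn I: 0.05 × 0.01 = 0.0005
  Urn VI: 0.1 × 0.045 = 0.0045
  Urn II: 0.51 × 0.05 = 0.0255
  Urn V: 0.05 × 0.0475 = 0.002375
  Urn III: 0.29 × 0.112 = 0.03248
Total = 0.065355.
P(Urn VI | evidence) = 0.0045 / 0.065355 ≈ 0.0689.

0.0689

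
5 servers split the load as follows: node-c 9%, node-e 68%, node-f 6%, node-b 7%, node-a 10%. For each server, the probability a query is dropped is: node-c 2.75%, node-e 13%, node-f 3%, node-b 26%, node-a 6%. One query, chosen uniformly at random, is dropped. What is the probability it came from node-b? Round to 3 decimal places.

Compute prior × likelihood for every hypothesis:
  node-c: 0.09 × 0.0275 = 0.002475
  node-e: 0.68 × 0.13 = 0.0884
  node-f: 0.06 × 0.03 = 0.0018
  node-b: 0.07 × 0.26 = 0.0182
  node-a: 0.1 × 0.06 = 0.006
Sum = 0.116875.
P(node-b | evidence) = 0.0182 / 0.116875 ≈ 0.156.

0.156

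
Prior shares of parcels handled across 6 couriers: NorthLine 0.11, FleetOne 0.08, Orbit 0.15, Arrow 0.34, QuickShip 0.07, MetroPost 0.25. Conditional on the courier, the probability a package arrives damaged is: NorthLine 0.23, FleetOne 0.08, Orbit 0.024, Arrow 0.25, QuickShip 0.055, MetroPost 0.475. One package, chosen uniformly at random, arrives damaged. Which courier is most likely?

Compute prior × likelihood for every hypothesis:
  NorthLine: 0.11 × 0.23 = 0.0253
  FleetOne: 0.08 × 0.08 = 0.0064
  Orbit: 0.15 × 0.024 = 0.0036
  Arrow: 0.34 × 0.25 = 0.085
  QuickShip: 0.07 × 0.055 = 0.00385
  MetroPost: 0.25 × 0.475 = 0.11875
Normalizing constant = 0.2429.
Largest term belongs to MetroPost, so MetroPost is most probable.

MetroPost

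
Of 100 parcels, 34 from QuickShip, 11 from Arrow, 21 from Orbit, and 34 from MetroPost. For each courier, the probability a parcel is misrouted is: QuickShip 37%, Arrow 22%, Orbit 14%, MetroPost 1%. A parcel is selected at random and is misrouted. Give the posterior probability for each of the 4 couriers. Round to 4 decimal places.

By Bayes' rule, posterior ∝ prior × likelihood:
  QuickShip: 0.34 × 0.37 = 0.1258
  Arrow: 0.11 × 0.22 = 0.0242
  Orbit: 0.21 × 0.14 = 0.0294
  MetroPost: 0.34 × 0.01 = 0.0034
Sum = 0.1828.
P(QuickShip | misrouted) = 0.1258/0.1828 ≈ 0.6882
P(Arrow | misrouted) = 0.0242/0.1828 ≈ 0.1324
P(Orbit | misrouted) = 0.0294/0.1828 ≈ 0.1608
P(MetroPost | misrouted) = 0.0034/0.1828 ≈ 0.0186

QuickShip 0.6882, Arrow 0.1324, Orbit 0.1608, MetroPost 0.0186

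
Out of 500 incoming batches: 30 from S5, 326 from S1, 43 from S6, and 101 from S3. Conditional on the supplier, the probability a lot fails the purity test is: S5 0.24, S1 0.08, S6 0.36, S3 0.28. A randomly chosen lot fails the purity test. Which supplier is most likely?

Unnormalized posteriors (prior × likelihood):
  S5: 0.06 × 0.24 = 0.0144
  S1: 0.652 × 0.08 = 0.05216
  S6: 0.086 × 0.36 = 0.03096
  S3: 0.202 × 0.28 = 0.05656
Normalizing constant = 0.15408.
Largest term belongs to S3, so S3 is most probable.

S3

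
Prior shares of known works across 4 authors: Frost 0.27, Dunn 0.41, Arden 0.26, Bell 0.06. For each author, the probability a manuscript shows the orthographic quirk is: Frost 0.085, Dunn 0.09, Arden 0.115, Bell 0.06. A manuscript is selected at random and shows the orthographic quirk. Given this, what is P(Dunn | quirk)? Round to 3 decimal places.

By Bayes' rule, posterior ∝ prior × likelihood:
  Frost: 0.27 × 0.085 = 0.02295
  Dunn: 0.41 × 0.09 = 0.0369
  Arden: 0.26 × 0.115 = 0.0299
  Bell: 0.06 × 0.06 = 0.0036
Sum = 0.09335.
P(Dunn | evidence) = 0.0369 / 0.09335 ≈ 0.395.

0.395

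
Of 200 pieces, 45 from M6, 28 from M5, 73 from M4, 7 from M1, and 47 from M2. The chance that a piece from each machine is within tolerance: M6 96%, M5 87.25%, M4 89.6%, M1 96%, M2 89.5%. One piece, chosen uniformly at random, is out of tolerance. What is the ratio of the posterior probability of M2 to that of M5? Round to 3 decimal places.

Taking complements, P(oversize | each) = M6 0.04, M5 0.1275, M4 0.104, M1 0.04, M2 0.105.
Unnormalized posteriors (prior × likelihood):
  M6: 0.225 × 0.04 = 0.009
  M5: 0.14 × 0.1275 = 0.01785
  M4: 0.365 × 0.104 = 0.03796
  M1: 0.035 × 0.04 = 0.0014
  M2: 0.235 × 0.105 = 0.024675
Total = 0.090885.
The ratio is 0.024675 / 0.01785 (the normalizer cancels) = 1.382.

1.382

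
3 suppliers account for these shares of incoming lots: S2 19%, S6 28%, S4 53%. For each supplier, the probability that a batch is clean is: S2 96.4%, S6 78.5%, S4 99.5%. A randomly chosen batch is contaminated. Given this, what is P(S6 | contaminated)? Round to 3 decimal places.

0.864

Taking complements, P(contaminated | each) = S2 0.036, S6 0.215, S4 0.005.
By Bayes' rule, posterior ∝ prior × likelihood:
  S2: 0.19 × 0.036 = 0.00684
  S6: 0.28 × 0.215 = 0.0602
  S4: 0.53 × 0.005 = 0.00265
Total = 0.06969.
P(S6 | evidence) = 0.0602 / 0.06969 ≈ 0.864.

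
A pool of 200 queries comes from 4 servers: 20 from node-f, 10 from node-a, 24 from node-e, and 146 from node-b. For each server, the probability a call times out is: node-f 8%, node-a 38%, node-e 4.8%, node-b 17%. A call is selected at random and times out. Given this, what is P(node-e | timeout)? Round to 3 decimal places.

Unnormalized posteriors (prior × likelihood):
  node-f: 0.1 × 0.08 = 0.008
  node-a: 0.05 × 0.38 = 0.019
  node-e: 0.12 × 0.048 = 0.00576
  node-b: 0.73 × 0.17 = 0.1241
Total = 0.15686.
P(node-e | evidence) = 0.00576 / 0.15686 ≈ 0.037.

0.037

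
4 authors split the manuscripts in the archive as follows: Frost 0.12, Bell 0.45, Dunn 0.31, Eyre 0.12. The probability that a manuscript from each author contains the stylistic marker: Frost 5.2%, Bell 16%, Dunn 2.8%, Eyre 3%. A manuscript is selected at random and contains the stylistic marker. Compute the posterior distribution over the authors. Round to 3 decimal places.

Frost 0.069, Bell 0.795, Dunn 0.096, Eyre 0.040

Compute prior × likelihood for every hypothesis:
  Frost: 0.12 × 0.052 = 0.00624
  Bell: 0.45 × 0.16 = 0.072
  Dunn: 0.31 × 0.028 = 0.00868
  Eyre: 0.12 × 0.03 = 0.0036
Total = 0.09052.
P(Frost | marker) = 0.00624/0.09052 ≈ 0.069
P(Bell | marker) = 0.072/0.09052 ≈ 0.795
P(Dunn | marker) = 0.00868/0.09052 ≈ 0.096
P(Eyre | marker) = 0.0036/0.09052 ≈ 0.040
(Check: 0.069+0.795+0.096+0.040 = 1.000.)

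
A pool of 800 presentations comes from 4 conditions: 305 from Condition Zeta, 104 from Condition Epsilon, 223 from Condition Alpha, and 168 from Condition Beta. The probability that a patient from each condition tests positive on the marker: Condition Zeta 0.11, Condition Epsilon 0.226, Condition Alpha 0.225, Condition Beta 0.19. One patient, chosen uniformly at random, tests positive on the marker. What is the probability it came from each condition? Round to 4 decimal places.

Condition Zeta 0.2411, Condition Epsilon 0.1689, Condition Alpha 0.3606, Condition Beta 0.2294

Prior × likelihood for each hypothesis:
  Condition Zeta: 0.38125 × 0.11 = 0.0419375
  Condition Epsilon: 0.13 × 0.226 = 0.02938
  Condition Alpha: 0.27875 × 0.225 = 0.06271875
  Condition Beta: 0.21 × 0.19 = 0.0399
Total = 0.17393625.
P(Condition Zeta | marker-positive) = 0.0419375/0.17393625 ≈ 0.2411
P(Condition Epsilon | marker-positive) = 0.02938/0.17393625 ≈ 0.1689
P(Condition Alpha | marker-positive) = 0.06271875/0.17393625 ≈ 0.3606
P(Condition Beta | marker-positive) = 0.0399/0.17393625 ≈ 0.2294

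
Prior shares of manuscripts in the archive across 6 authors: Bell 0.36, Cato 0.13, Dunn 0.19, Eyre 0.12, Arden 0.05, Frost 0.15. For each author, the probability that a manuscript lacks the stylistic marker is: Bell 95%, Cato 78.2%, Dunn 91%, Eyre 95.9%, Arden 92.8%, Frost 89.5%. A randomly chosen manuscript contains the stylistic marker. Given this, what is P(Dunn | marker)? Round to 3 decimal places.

Taking complements, P(marker | each) = Bell 0.05, Cato 0.218, Dunn 0.09, Eyre 0.041, Arden 0.072, Frost 0.105.
Compute prior × likelihood for every hypothesis:
  Bell: 0.36 × 0.05 = 0.018
  Cato: 0.13 × 0.218 = 0.02834
  Dunn: 0.19 × 0.09 = 0.0171
  Eyre: 0.12 × 0.041 = 0.00492
  Arden: 0.05 × 0.072 = 0.0036
  Frost: 0.15 × 0.105 = 0.01575
Normalizing constant = 0.08771.
P(Dunn | evidence) = 0.0171 / 0.08771 ≈ 0.195.

0.195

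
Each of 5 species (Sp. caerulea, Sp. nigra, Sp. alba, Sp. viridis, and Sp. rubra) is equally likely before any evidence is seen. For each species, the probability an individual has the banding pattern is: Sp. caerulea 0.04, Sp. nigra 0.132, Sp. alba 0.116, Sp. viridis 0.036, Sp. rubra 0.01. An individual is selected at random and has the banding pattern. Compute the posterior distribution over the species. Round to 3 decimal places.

Sp. caerulea 0.120, Sp. nigra 0.395, Sp. alba 0.347, Sp. viridis 0.108, Sp. rubra 0.030

With a uniform prior (1/5 each), posterior ∝ likelihood:
  Sp. caerulea: 0.04
  Sp. nigra: 0.132
  Sp. alba: 0.116
  Sp. viridis: 0.036
  Sp. rubra: 0.01
Normalizing constant = 0.334.
P(Sp. caerulea | banded) = 0.04/0.334 ≈ 0.120
P(Sp. nigra | banded) = 0.132/0.334 ≈ 0.395
P(Sp. alba | banded) = 0.116/0.334 ≈ 0.347
P(Sp. viridis | banded) = 0.036/0.334 ≈ 0.108
P(Sp. rubra | banded) = 0.01/0.334 ≈ 0.030
(Check: 0.120+0.395+0.347+0.108+0.030 = 1.000.)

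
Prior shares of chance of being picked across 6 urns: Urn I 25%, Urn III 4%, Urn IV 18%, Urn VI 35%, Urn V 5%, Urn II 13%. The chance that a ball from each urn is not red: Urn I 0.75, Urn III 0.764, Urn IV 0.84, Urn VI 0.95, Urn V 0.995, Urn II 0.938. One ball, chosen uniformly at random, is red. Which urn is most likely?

Taking complements, P(red | each) = Urn I 0.25, Urn III 0.236, Urn IV 0.16, Urn VI 0.05, Urn V 0.005, Urn II 0.062.
Unnormalized posteriors (prior × likelihood):
  Urn I: 0.25 × 0.25 = 0.0625
  Urn III: 0.04 × 0.236 = 0.00944
  Urn IV: 0.18 × 0.16 = 0.0288
  Urn VI: 0.35 × 0.05 = 0.0175
  Urn V: 0.05 × 0.005 = 0.00025
  Urn II: 0.13 × 0.062 = 0.00806
Sum = 0.12655.
Largest term belongs to Urn I, so Urn I is most probable.

Urn I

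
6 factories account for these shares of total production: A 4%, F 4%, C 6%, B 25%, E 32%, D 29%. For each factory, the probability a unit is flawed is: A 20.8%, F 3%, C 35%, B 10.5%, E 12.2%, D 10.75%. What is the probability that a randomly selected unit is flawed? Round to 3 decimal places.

Prior × likelihood for each hypothesis:
  A: 0.04 × 0.208 = 0.00832
  F: 0.04 × 0.03 = 0.0012
  C: 0.06 × 0.35 = 0.021
  B: 0.25 × 0.105 = 0.02625
  E: 0.32 × 0.122 = 0.03904
  D: 0.29 × 0.1075 = 0.031175
P(flawed) = 0.00832 + 0.0012 + 0.021 + 0.02625 + 0.03904 + 0.031175 = 0.126985 → 0.127.

0.127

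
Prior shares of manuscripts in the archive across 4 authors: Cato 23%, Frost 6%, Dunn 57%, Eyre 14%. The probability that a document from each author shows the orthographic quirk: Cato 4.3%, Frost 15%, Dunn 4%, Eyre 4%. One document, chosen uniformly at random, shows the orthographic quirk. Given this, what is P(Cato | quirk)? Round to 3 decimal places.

By Bayes' rule, posterior ∝ prior × likelihood:
  Cato: 0.23 × 0.043 = 0.00989
  Frost: 0.06 × 0.15 = 0.009
  Dunn: 0.57 × 0.04 = 0.0228
  Eyre: 0.14 × 0.04 = 0.0056
Normalizing constant = 0.04729.
P(Cato | evidence) = 0.00989 / 0.04729 ≈ 0.209.

0.209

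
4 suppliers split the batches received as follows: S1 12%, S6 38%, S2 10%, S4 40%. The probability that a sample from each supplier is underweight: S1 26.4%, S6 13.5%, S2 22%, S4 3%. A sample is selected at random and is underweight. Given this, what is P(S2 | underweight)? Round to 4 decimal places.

0.1881

By Bayes' rule, posterior ∝ prior × likelihood:
  S1: 0.12 × 0.264 = 0.03168
  S6: 0.38 × 0.135 = 0.0513
  S2: 0.1 × 0.22 = 0.022
  S4: 0.4 × 0.03 = 0.012
Sum = 0.11698.
P(S2 | evidence) = 0.022 / 0.11698 ≈ 0.1881.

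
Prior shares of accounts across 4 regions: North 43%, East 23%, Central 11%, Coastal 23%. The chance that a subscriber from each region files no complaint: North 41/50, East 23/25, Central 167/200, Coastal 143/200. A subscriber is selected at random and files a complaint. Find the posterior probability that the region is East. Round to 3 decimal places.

Taking complements, P(complaint | each) = North 0.18, East 0.08, Central 0.165, Coastal 0.285.
Unnormalized posteriors (prior × likelihood):
  North: 0.43 × 0.18 = 0.0774
  East: 0.23 × 0.08 = 0.0184
  Central: 0.11 × 0.165 = 0.01815
  Coastal: 0.23 × 0.285 = 0.06555
Sum = 0.1795.
P(East | evidence) = 0.0184 / 0.1795 ≈ 0.103.

0.103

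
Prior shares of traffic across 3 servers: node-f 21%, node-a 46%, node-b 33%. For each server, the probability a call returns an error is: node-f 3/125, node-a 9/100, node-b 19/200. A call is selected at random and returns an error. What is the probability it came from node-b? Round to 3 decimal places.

0.403

Compute prior × likelihood for every hypothesis:
  node-f: 0.21 × 0.024 = 0.00504
  node-a: 0.46 × 0.09 = 0.0414
  node-b: 0.33 × 0.095 = 0.03135
Normalizing constant = 0.07779.
P(node-b | evidence) = 0.03135 / 0.07779 ≈ 0.403.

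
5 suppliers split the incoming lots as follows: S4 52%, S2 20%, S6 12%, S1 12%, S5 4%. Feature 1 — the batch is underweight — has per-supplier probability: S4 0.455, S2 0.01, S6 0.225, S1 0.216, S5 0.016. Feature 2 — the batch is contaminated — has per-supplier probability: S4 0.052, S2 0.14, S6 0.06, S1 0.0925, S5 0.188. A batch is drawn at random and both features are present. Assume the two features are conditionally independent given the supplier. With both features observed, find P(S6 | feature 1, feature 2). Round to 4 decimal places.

By Bayes' rule, posterior ∝ prior × likelihood:
  S4: 0.52 × 0.455 × 0.052 = 0.0123032
  S2: 0.2 × 0.01 × 0.14 = 0.00028
  S6: 0.12 × 0.225 × 0.06 = 0.00162
  S1: 0.12 × 0.216 × 0.0925 = 0.0023976
  S5: 0.04 × 0.016 × 0.188 = 0.00012032
Sum = 0.01672112.
P(S6 | evidence) = 0.00162 / 0.01672112 ≈ 0.0969.

0.0969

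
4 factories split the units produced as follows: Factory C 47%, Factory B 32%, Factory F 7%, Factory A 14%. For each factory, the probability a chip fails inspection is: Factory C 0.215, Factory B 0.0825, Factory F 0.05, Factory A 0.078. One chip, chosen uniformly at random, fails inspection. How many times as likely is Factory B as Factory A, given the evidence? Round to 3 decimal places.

Compute prior × likelihood for every hypothesis:
  Factory C: 0.47 × 0.215 = 0.10105
  Factory B: 0.32 × 0.0825 = 0.0264
  Factory F: 0.07 × 0.05 = 0.0035
  Factory A: 0.14 × 0.078 = 0.01092
Normalizing constant = 0.14187.
The ratio is 0.0264 / 0.01092 (the normalizer cancels) = 2.418.

2.418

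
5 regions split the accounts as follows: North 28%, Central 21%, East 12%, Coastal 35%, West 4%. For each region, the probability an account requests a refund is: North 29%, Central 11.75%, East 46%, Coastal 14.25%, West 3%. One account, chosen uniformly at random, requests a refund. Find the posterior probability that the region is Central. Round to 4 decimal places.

0.1163

Compute prior × likelihood for every hypothesis:
  North: 0.28 × 0.29 = 0.0812
  Central: 0.21 × 0.1175 = 0.024675
  East: 0.12 × 0.46 = 0.0552
  Coastal: 0.35 × 0.1425 = 0.049875
  West: 0.04 × 0.03 = 0.0012
Sum = 0.21215.
P(Central | evidence) = 0.024675 / 0.21215 ≈ 0.1163.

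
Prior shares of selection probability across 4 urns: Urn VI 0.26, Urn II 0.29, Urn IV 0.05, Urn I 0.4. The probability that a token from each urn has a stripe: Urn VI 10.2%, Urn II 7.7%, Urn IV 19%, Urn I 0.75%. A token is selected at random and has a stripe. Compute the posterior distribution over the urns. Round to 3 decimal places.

Urn VI 0.432, Urn II 0.364, Urn IV 0.155, Urn I 0.049

Compute prior × likelihood for every hypothesis:
  Urn VI: 0.26 × 0.102 = 0.02652
  Urn II: 0.29 × 0.077 = 0.02233
  Urn IV: 0.05 × 0.19 = 0.0095
  Urn I: 0.4 × 0.0075 = 0.003
Normalizing constant = 0.06135.
P(Urn VI | striped) = 0.02652/0.06135 ≈ 0.432
P(Urn II | striped) = 0.02233/0.06135 ≈ 0.364
P(Urn IV | striped) = 0.0095/0.06135 ≈ 0.155
P(Urn I | striped) = 0.003/0.06135 ≈ 0.049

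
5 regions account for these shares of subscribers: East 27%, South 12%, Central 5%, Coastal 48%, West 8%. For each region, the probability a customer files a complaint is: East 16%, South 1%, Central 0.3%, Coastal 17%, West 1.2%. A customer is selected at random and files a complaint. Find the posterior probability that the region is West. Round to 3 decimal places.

By Bayes' rule, posterior ∝ prior × likelihood:
  East: 0.27 × 0.16 = 0.0432
  South: 0.12 × 0.01 = 0.0012
  Central: 0.05 × 0.003 = 0.00015
  Coastal: 0.48 × 0.17 = 0.0816
  West: 0.08 × 0.012 = 0.00096
Normalizing constant = 0.12711.
P(West | evidence) = 0.00096 / 0.12711 ≈ 0.008.

0.008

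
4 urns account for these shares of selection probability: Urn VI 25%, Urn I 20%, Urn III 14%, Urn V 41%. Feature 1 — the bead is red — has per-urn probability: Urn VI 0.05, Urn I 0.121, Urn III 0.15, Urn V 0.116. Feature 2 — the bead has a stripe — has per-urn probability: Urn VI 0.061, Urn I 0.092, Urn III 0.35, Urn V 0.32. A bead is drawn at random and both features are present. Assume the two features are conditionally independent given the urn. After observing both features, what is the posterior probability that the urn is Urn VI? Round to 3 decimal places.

0.030

Prior × likelihood for each hypothesis:
  Urn VI: 0.25 × 0.05 × 0.061 = 0.0007625
  Urn I: 0.2 × 0.121 × 0.092 = 0.0022264
  Urn III: 0.14 × 0.15 × 0.35 = 0.00735
  Urn V: 0.41 × 0.116 × 0.32 = 0.0152192
Sum = 0.0255581.
P(Urn VI | evidence) = 0.0007625 / 0.0255581 ≈ 0.030.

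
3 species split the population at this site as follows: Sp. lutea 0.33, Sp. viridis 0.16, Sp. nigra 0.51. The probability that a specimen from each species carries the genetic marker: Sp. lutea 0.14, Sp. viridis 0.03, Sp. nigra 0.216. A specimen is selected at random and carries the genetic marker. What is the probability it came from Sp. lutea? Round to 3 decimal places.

0.287

Compute prior × likelihood for every hypothesis:
  Sp. lutea: 0.33 × 0.14 = 0.0462
  Sp. viridis: 0.16 × 0.03 = 0.0048
  Sp. nigra: 0.51 × 0.216 = 0.11016
Sum = 0.16116.
P(Sp. lutea | evidence) = 0.0462 / 0.16116 ≈ 0.287.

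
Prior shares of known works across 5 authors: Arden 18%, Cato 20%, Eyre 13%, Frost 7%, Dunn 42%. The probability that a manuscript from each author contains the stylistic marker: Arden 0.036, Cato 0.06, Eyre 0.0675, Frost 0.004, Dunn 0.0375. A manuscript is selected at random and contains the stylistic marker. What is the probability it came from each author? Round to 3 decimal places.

Arden 0.150, Cato 0.277, Eyre 0.203, Frost 0.006, Dunn 0.364

Unnormalized posteriors (prior × likelihood):
  Arden: 0.18 × 0.036 = 0.00648
  Cato: 0.2 × 0.06 = 0.012
  Eyre: 0.13 × 0.0675 = 0.008775
  Frost: 0.07 × 0.004 = 0.00028
  Dunn: 0.42 × 0.0375 = 0.01575
Total = 0.043285.
P(Arden | marker) = 0.00648/0.043285 ≈ 0.150
P(Cato | marker) = 0.012/0.043285 ≈ 0.277
P(Eyre | marker) = 0.008775/0.043285 ≈ 0.203
P(Frost | marker) = 0.00028/0.043285 ≈ 0.006
P(Dunn | marker) = 0.01575/0.043285 ≈ 0.364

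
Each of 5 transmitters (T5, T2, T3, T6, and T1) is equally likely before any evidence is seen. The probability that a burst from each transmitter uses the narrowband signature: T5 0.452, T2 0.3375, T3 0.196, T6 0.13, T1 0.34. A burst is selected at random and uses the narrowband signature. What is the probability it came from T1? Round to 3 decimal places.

With a uniform prior (1/5 each), posterior ∝ likelihood:
  T5: 0.452
  T2: 0.3375
  T3: 0.196
  T6: 0.13
  T1: 0.34
Normalizing constant = 1.4555.
P(T1 | evidence) = 0.34 / 1.4555 ≈ 0.234.

0.234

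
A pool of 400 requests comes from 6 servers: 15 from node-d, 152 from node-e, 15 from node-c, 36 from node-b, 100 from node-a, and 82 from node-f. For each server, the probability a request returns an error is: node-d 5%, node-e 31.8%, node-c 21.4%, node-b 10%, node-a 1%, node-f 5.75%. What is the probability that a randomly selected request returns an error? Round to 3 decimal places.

Compute prior × likelihood for every hypothesis:
  node-d: 0.0375 × 0.05 = 0.001875
  node-e: 0.38 × 0.318 = 0.12084
  node-c: 0.0375 × 0.214 = 0.008025
  node-b: 0.09 × 0.1 = 0.009
  node-a: 0.25 × 0.01 = 0.0025
  node-f: 0.205 × 0.0575 = 0.0117875
P(error) = 0.001875 + 0.12084 + 0.008025 + 0.009 + 0.0025 + 0.0117875 = 0.1540275 → 0.154.

0.154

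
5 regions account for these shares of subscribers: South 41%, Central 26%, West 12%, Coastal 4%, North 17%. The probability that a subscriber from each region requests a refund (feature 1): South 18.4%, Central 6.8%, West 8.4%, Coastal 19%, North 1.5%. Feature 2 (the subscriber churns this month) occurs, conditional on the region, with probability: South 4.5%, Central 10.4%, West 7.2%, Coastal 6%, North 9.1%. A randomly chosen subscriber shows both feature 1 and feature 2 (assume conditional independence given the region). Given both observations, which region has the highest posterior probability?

Unnormalized posteriors (prior × likelihood):
  South: 0.41 × 0.184 × 0.045 = 0.0033948
  Central: 0.26 × 0.068 × 0.104 = 0.00183872
  West: 0.12 × 0.084 × 0.072 = 0.00072576
  Coastal: 0.04 × 0.19 × 0.06 = 0.000456
  North: 0.17 × 0.015 × 0.091 = 0.00023205
Total = 0.00664733.
Largest term belongs to South, so South is most probable.

South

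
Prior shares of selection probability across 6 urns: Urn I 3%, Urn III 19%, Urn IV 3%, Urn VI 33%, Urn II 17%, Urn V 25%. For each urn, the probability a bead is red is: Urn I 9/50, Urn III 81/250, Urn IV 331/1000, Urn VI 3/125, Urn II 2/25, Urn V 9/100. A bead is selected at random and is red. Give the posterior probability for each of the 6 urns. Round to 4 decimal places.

Unnormalized posteriors (prior × likelihood):
  Urn I: 0.03 × 0.18 = 0.0054
  Urn III: 0.19 × 0.324 = 0.06156
  Urn IV: 0.03 × 0.331 = 0.00993
  Urn VI: 0.33 × 0.024 = 0.00792
  Urn II: 0.17 × 0.08 = 0.0136
  Urn V: 0.25 × 0.09 = 0.0225
Normalizing constant = 0.12091.
P(Urn I | red) = 0.0054/0.12091 ≈ 0.0447
P(Urn III | red) = 0.06156/0.12091 ≈ 0.5091
P(Urn IV | red) = 0.00993/0.12091 ≈ 0.0821
P(Urn VI | red) = 0.00792/0.12091 ≈ 0.0655
P(Urn II | red) = 0.0136/0.12091 ≈ 0.1125
P(Urn V | red) = 0.0225/0.12091 ≈ 0.1861

Urn I 0.0447, Urn III 0.5091, Urn IV 0.0821, Urn VI 0.0655, Urn II 0.1125, Urn V 0.1861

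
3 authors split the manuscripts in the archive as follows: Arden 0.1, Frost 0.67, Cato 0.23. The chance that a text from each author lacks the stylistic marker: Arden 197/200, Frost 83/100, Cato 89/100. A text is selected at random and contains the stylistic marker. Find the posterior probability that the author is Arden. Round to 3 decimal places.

Taking complements, P(marker | each) = Arden 0.015, Frost 0.17, Cato 0.11.
By Bayes' rule, posterior ∝ prior × likelihood:
  Arden: 0.1 × 0.015 = 0.0015
  Frost: 0.67 × 0.17 = 0.1139
  Cato: 0.23 × 0.11 = 0.0253
Normalizing constant = 0.1407.
P(Arden | evidence) = 0.0015 / 0.1407 ≈ 0.011.

0.011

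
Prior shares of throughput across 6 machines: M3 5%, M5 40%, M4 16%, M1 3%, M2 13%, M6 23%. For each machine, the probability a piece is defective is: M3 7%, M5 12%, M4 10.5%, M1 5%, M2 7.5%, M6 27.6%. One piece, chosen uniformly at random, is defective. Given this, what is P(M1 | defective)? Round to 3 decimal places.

Unnormalized posteriors (prior × likelihood):
  M3: 0.05 × 0.07 = 0.0035
  M5: 0.4 × 0.12 = 0.048
  M4: 0.16 × 0.105 = 0.0168
  M1: 0.03 × 0.05 = 0.0015
  M2: 0.13 × 0.075 = 0.00975
  M6: 0.23 × 0.276 = 0.06348
Total = 0.14303.
P(M1 | evidence) = 0.0015 / 0.14303 ≈ 0.010.

0.010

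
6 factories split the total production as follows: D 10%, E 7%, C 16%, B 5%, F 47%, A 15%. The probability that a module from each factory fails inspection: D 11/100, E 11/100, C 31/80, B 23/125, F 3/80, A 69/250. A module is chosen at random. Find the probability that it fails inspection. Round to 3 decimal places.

Unnormalized posteriors (prior × likelihood):
  D: 0.1 × 0.11 = 0.011
  E: 0.07 × 0.11 = 0.0077
  C: 0.16 × 0.3875 = 0.062
  B: 0.05 × 0.184 = 0.0092
  F: 0.47 × 0.0375 = 0.017625
  A: 0.15 × 0.276 = 0.0414
P(nonconforming) = 0.011 + 0.0077 + 0.062 + 0.0092 + 0.017625 + 0.0414 = 0.148925 → 0.149.

0.149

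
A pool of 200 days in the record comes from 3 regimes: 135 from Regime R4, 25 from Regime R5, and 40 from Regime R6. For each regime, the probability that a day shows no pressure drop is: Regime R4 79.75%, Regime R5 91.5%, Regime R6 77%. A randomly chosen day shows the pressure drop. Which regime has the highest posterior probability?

Taking complements, P(drop | each) = Regime R4 0.2025, Regime R5 0.085, Regime R6 0.23.
Unnormalized posteriors (prior × likelihood):
  Regime R4: 0.675 × 0.2025 = 0.1366875
  Regime R5: 0.125 × 0.085 = 0.010625
  Regime R6: 0.2 × 0.23 = 0.046
Sum = 0.1933125.
Largest term belongs to Regime R4, so Regime R4 is most probable.

Regime R4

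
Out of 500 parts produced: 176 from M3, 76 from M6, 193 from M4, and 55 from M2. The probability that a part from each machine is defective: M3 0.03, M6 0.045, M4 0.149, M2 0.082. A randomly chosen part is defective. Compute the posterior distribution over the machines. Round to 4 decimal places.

By Bayes' rule, posterior ∝ prior × likelihood:
  M3: 0.352 × 0.03 = 0.01056
  M6: 0.152 × 0.045 = 0.00684
  M4: 0.386 × 0.149 = 0.057514
  M2: 0.11 × 0.082 = 0.00902
Total = 0.083934.
P(M3 | defective) = 0.01056/0.083934 ≈ 0.1258
P(M6 | defective) = 0.00684/0.083934 ≈ 0.0815
P(M4 | defective) = 0.057514/0.083934 ≈ 0.6852
P(M2 | defective) = 0.00902/0.083934 ≈ 0.1075
(Check: 0.1258+0.0815+0.6852+0.1075 = 1.0000.)

M3 0.1258, M6 0.0815, M4 0.6852, M2 0.1075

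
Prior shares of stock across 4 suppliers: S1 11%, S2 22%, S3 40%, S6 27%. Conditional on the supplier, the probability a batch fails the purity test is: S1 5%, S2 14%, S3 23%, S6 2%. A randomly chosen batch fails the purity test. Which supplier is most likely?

Unnormalized posteriors (prior × likelihood):
  S1: 0.11 × 0.05 = 0.0055
  S2: 0.22 × 0.14 = 0.0308
  S3: 0.4 × 0.23 = 0.092
  S6: 0.27 × 0.02 = 0.0054
Total = 0.1337.
Largest term belongs to S3, so S3 is most probable.

S3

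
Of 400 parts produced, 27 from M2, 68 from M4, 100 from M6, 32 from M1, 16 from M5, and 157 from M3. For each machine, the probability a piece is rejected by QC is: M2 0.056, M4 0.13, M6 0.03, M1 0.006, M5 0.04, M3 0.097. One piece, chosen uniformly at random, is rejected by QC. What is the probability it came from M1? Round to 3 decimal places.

Prior × likelihood for each hypothesis:
  M2: 0.0675 × 0.056 = 0.00378
  M4: 0.17 × 0.13 = 0.0221
  M6: 0.25 × 0.03 = 0.0075
  M1: 0.08 × 0.006 = 0.00048
  M5: 0.04 × 0.04 = 0.0016
  M3: 0.3925 × 0.097 = 0.0380725
Normalizing constant = 0.0735325.
P(M1 | evidence) = 0.00048 / 0.0735325 ≈ 0.007.

0.007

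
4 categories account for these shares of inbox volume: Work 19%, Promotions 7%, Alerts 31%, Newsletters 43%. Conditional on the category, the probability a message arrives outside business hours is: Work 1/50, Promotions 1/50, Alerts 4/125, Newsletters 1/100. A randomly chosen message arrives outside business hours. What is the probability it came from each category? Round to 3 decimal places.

Work 0.196, Promotions 0.072, Alerts 0.511, Newsletters 0.221

Compute prior × likelihood for every hypothesis:
  Work: 0.19 × 0.02 = 0.0038
  Promotions: 0.07 × 0.02 = 0.0014
  Alerts: 0.31 × 0.032 = 0.00992
  Newsletters: 0.43 × 0.01 = 0.0043
Sum = 0.01942.
P(Work | off-hours) = 0.0038/0.01942 ≈ 0.196
P(Promotions | off-hours) = 0.0014/0.01942 ≈ 0.072
P(Alerts | off-hours) = 0.00992/0.01942 ≈ 0.511
P(Newsletters | off-hours) = 0.0043/0.01942 ≈ 0.221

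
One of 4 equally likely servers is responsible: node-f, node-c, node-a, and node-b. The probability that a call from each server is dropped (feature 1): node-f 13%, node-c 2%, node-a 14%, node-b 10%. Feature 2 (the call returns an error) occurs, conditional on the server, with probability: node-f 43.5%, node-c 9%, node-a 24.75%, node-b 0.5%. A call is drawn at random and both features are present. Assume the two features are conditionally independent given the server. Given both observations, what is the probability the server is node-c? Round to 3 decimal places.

With a uniform prior (1/4 each), posterior ∝ likelihood:
  node-f: 0.13 × 0.435 = 0.05655
  node-c: 0.02 × 0.09 = 0.0018
  node-a: 0.14 × 0.2475 = 0.03465
  node-b: 0.1 × 0.005 = 0.0005
Total = 0.0935.
P(node-c | evidence) = 0.0018 / 0.0935 ≈ 0.019.

0.019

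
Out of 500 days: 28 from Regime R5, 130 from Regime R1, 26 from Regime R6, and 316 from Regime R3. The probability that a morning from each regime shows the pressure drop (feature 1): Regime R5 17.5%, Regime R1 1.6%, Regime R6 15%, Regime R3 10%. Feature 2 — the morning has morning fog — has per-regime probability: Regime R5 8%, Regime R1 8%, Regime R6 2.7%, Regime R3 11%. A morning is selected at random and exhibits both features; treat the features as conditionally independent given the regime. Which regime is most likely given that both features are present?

Compute prior × likelihood for every hypothesis:
  Regime R5: 0.056 × 0.175 × 0.08 = 0.000784
  Regime R1: 0.26 × 0.016 × 0.08 = 0.0003328
  Regime R6: 0.052 × 0.15 × 0.027 = 0.0002106
  Regime R3: 0.632 × 0.1 × 0.11 = 0.006952
Total = 0.0082794.
Largest term belongs to Regime R3, so Regime R3 is most probable.

Regime R3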